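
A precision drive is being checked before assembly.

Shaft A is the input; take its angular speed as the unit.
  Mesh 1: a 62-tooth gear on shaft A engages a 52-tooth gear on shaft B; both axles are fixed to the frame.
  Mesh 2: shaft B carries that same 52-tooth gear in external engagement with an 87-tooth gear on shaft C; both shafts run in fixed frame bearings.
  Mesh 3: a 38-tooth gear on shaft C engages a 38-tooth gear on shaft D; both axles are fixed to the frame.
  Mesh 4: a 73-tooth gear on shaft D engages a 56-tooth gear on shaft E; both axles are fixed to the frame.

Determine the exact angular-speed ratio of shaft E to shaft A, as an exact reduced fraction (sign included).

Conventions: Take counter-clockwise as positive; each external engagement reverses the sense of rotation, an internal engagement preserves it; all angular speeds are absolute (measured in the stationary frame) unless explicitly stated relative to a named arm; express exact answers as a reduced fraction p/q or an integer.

2263/2436

class = fixed-axis compound train [4 meshes; 4 ratios multiply, 4 sense flips]
mesh 1 [62T→52T]: running ratio 31/26, sense −
mesh 2 [52T→87T]: running ratio 62/87, sense +
mesh 3 [38T→38T]: running ratio 62/87, sense −
mesh 4 [73T→56T]: running ratio 2263/2436, sense +
ω_out/ω_in = 2263/2436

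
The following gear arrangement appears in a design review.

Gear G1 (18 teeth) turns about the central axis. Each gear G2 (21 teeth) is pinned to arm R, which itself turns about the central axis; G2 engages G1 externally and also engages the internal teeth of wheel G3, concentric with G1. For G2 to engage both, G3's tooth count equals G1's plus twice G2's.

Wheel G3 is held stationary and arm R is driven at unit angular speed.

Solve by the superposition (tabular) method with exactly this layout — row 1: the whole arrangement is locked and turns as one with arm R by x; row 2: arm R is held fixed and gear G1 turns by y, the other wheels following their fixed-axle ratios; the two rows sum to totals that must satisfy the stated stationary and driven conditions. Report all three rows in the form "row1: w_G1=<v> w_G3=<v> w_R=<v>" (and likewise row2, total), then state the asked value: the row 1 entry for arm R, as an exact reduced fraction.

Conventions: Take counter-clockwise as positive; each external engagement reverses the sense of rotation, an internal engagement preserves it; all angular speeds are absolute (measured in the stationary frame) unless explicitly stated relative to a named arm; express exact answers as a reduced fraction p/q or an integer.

row1: w_G1=1 w_G3=1 w_R=1
row2: w_G1=10/3 w_G3=-1 w_R=0
total: w_G1=13/3 w_G3=0 w_R=1
asked value: 1

class = planetary set [G3 = 18+2·21 = 60; Willis about the carrier]
row 1 (train locked, turned with arm): all members turn x
row 2: sun turns y, ring = −(18/60)·y, arm 0
boundary: total ω_ring = x − (18/60)·y = 0 and total ω_arm = x = 1  ⇒  y = 10/3, x = 1
row 2 ring = −(18/60)·10/3 = -1
totals (row 1 + row 2): sun 1 + 10/3 = 13/3, ring 1 + (-1) = 0, arm 1 + 0 = 1
asked cell (row1, arm) = 1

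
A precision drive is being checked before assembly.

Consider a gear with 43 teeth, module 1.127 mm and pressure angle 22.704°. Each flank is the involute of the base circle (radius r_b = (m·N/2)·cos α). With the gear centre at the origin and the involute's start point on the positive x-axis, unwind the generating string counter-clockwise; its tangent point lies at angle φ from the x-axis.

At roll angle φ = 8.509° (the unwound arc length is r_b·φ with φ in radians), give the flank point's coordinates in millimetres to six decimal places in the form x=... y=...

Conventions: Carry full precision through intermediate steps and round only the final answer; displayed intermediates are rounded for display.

topology: single-mesh involute geometry — m = 1.127, N = 43
pitch radius r_p = m·N/2 = 1.127·43/2 = 24.230500
base radius r_b = r_p·cos α = 24.230500·cos 22.704° = 22.352906
roll angle φ = 8.509° = 0.14851007 rad
x = r_b·(cos φ + φ·sin φ) = 22.598048
y = r_b·(sin φ − φ·cos φ) = 0.024351

x=22.598048 y=0.024351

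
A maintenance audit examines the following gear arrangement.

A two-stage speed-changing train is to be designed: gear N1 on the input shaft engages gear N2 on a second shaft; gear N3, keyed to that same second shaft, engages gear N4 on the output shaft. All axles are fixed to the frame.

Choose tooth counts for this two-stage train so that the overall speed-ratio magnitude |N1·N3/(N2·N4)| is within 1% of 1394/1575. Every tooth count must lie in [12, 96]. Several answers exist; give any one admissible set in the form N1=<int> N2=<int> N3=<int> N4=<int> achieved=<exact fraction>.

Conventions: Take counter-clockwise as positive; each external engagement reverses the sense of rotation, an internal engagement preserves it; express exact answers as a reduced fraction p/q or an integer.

N1=17 N2=21 N3=82 N4=75 achieved=1394/1575

class = fixed-axis compound train [2-stage, 1394/1575 wanted]
target = 1394/1575 in lowest terms: an exact hit needs N1·N3 = k·1394 and N2·N4 = k·1575 for one integer k, every count in [12, 96]; additionally prefer no 1:1 stage (N1 ≠ N2, N3 ≠ N4)
k = 1: N1·N3 = 1394 = 17·82, N2·N4 = 1575 = 21·75
achieved = 17·82/(21·75) = 1394/1575; |achieved − target| = 0 ≤ 697/78750 ✓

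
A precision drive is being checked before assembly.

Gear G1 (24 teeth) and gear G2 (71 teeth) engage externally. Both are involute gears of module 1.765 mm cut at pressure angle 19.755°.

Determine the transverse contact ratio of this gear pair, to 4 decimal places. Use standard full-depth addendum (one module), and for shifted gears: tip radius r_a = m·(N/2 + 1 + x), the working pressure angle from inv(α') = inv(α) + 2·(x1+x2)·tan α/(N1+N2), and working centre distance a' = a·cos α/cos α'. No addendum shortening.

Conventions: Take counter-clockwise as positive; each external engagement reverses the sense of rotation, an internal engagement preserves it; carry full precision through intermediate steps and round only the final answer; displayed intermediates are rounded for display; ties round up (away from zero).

1.7179

topology: single-mesh involute geometry — m = 1.765, 24T/71T pair
base radii: r_b1 = 19.933483, r_b2 = 58.969888
tip radii: r_a1 = 22.945000, r_a2 = 64.422500
no profile shift: α' = α, a' = a
action lengths: √(r_a1²−r_b1²) = 11.363506, √(r_a2²−r_b2²) = 25.938596
base pitch p_b = π·m·cos α = 5.218574
CR = (11.363506 + 25.938596 − 83.837500·sin 19.75500°)/5.218574 = 1.717926
contact ratio ≈ 1.7179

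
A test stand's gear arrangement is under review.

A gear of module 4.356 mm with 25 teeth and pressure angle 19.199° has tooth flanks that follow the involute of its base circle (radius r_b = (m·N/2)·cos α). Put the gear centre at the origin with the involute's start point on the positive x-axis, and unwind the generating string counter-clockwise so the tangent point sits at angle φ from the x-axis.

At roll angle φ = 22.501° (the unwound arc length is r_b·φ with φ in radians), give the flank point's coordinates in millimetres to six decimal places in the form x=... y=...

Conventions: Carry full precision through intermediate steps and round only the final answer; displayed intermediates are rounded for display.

x=55.235305 y=1.022231

single-mesh involute tooth geometry (25T wheel at module 4.356)
pitch radius r_p = m·N/2 = 4.356·25/2 = 54.450000
base radius r_b = r_p·cos α = 54.450000·cos 19.199° = 51.421606
roll angle φ = 22.501° = 0.39271653 rad
x = r_b·(cos φ + φ·sin φ) = 55.235305
y = r_b·(sin φ − φ·cos φ) = 1.022231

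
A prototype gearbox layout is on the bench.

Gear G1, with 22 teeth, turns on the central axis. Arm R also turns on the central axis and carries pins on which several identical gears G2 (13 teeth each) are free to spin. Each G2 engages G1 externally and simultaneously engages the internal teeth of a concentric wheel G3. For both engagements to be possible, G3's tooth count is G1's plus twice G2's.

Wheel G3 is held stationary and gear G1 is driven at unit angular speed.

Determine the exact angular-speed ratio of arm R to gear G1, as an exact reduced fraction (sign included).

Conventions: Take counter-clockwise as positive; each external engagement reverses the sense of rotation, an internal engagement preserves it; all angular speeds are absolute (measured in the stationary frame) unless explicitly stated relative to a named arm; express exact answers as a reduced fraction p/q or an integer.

recognized (axles ride arm R): planetary set, 22/13/48 teeth
ring teeth: 22 + 2·13 = 48
22(ω_sun−ω_arm) = −48(ω_ring−ω_arm),  ω_ring = 0, ω_sun = 1
22(1−ω_arm) = −48(0−ω_arm)  ⇒  70·ω_arm = 22  ⇒  ω_arm = 11/35
ω_out/ω_in = 11/35

11/35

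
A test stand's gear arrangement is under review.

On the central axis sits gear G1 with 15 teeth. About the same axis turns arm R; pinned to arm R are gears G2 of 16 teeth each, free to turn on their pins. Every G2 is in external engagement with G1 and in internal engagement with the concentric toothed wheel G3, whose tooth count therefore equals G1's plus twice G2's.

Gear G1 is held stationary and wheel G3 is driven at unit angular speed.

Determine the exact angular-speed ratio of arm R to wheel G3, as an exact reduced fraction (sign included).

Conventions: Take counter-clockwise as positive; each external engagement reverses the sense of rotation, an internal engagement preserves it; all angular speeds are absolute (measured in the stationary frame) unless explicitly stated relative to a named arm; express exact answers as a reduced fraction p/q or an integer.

47/62

topology: planetary set — G1 15T / G2 16T / G3 47T, arm = carrier (Willis)
ring teeth: 15 + 2·16 = 47
15(ω_sun−ω_arm) = −47(ω_ring−ω_arm),  ω_sun = 0, ω_ring = 1
15(0−ω_arm) = −47(1−ω_arm)  ⇒  62·ω_arm = 47  ⇒  ω_arm = 47/62
ω_out/ω_in = 47/62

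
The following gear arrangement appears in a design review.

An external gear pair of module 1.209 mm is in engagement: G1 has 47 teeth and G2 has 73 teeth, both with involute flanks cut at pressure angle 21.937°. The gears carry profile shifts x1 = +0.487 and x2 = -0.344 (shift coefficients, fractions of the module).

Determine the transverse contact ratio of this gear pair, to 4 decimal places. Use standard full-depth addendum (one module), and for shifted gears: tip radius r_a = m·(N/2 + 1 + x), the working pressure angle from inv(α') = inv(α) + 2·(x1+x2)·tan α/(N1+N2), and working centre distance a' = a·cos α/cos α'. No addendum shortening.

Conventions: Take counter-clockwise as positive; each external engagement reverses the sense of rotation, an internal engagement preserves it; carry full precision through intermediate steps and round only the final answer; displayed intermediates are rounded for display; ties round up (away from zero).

1.6220

single-mesh involute tooth geometry (47T engaging 73T at module 1.209)
base radii: r_b1 = 26.354371, r_b2 = 40.933385
tip radii: r_a1 = 30.209283, r_a2 = 44.921604
inv(α') = inv(21.937°) + 2·(+0.487-0.344)·tan α/(47+73) = 0.02083475  ⇒  α' = 22.27042°
a' = a·cos α / cos α' = 72.5400·cos 21.937°/cos 22.27042° = 72.711644
action lengths: √(r_a1²−r_b1²) = 14.766446, √(r_a2²−r_b2²) = 18.504284
base pitch p_b = π·m·cos α = 3.523179
CR = (14.766446 + 18.504284 − 72.711644·sin 22.27042°)/3.523179 = 1.621997
contact ratio ≈ 1.6220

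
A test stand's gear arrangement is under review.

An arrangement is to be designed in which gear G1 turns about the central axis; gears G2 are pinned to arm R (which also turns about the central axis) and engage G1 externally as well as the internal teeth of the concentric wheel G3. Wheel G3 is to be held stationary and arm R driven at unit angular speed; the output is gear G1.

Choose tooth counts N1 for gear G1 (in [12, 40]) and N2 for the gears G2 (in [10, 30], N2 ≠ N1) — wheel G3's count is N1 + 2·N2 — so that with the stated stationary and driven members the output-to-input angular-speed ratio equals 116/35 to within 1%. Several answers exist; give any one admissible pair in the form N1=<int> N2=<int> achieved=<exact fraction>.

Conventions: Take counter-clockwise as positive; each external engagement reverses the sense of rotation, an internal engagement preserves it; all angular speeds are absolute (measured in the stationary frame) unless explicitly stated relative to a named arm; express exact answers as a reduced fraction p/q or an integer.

planetary set to be sized for 116/35 (Willis relation)
Willis with ω_ring = 0: ω_sun/ω_arm = (N1+N3)/N1; set equal to 116/35  ⇒  N3/N1 = 116/35 − 1 = 81/35
N3 = N1 + 2·N2  ⇒  N2/N1 = (N3/N1 − 1)/2 = (81/35 − 1)/2 = 23/35
smallest multiple with N1 ≥ 12 and N2 ≥ 10: k = 1  ⇒  N1 = 1·35 = 35, N2 = 1·23 = 23 (N1 ≤ 40, N2 ≤ 30, N2 ≠ N1 ✓), N3 = 35 + 2·23 = 81
check: (N1+N3)/N1 with N1 = 35, N3 = 81 gives 116/35; |achieved − target| = 0 ≤ 29/875 ✓

N1=35 N2=23 achieved=116/35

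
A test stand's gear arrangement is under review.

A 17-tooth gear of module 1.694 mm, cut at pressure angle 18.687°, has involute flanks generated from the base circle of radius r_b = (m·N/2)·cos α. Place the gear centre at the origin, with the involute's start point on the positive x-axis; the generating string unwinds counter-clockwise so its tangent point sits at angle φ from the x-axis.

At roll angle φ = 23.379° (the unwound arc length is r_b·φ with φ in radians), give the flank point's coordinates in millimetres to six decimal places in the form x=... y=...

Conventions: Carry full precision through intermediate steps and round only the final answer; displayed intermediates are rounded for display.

x=14.728603 y=0.303775

recognized (one wheel, involute flank): single-mesh tooth geometry, m = 1.694, N = 17
pitch radius r_p = m·N/2 = 1.694·17/2 = 14.399000
base radius r_b = r_p·cos α = 14.399000·cos 18.687° = 13.639928
roll angle φ = 23.379° = 0.40804053 rad
x = r_b·(cos φ + φ·sin φ) = 14.728603
y = r_b·(sin φ − φ·cos φ) = 0.303775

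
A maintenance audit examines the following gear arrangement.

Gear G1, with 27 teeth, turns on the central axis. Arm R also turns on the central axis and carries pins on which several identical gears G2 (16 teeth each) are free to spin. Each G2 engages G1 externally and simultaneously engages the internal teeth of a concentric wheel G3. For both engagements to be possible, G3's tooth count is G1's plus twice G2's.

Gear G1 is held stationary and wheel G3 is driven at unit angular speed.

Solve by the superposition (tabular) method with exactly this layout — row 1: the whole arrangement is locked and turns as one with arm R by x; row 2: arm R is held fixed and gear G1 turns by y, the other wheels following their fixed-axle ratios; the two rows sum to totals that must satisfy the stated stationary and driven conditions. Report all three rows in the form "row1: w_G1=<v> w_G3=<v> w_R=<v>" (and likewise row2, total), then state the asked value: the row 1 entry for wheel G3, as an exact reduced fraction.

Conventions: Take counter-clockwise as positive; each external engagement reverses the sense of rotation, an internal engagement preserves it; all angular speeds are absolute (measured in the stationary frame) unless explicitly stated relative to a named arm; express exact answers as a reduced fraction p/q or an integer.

planetary set (27T centre, 16T on arm, 59T internal) — Willis relation
row 1: whole set turns with the arm by x
row 2 — arm fixed, fixed-axis ratios: sun y, ring −(27/59)·y, arm 0
boundary: total ω_sun = x + y = 0 and total ω_ring = x − (27/59)·y = 1  ⇒  y = -59/86, x = 59/86
row 2 ring = −(27/59)·(-59/86) = 27/86
totals (row 1 + row 2): sun 59/86 + (-59/86) = 0, ring 59/86 + 27/86 = 1, arm 59/86 + 0 = 59/86
asked cell (row1, ring) = 59/86

row1: w_G1=59/86 w_G3=59/86 w_R=59/86
row2: w_G1=-59/86 w_G3=27/86 w_R=0
total: w_G1=0 w_G3=1 w_R=59/86
asked value: 59/86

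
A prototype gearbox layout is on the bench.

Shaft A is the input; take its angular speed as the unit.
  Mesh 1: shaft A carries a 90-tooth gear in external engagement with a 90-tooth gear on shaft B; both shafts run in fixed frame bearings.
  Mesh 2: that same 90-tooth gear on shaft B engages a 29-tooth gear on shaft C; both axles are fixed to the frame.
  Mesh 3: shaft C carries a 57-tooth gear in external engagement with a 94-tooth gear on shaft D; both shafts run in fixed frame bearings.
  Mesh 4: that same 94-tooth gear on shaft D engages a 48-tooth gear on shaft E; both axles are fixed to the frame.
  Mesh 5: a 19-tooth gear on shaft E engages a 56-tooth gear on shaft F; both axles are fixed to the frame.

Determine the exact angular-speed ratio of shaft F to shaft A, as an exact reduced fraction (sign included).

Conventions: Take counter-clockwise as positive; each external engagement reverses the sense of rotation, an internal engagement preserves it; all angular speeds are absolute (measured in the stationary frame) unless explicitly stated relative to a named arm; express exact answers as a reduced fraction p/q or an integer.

-16245/12992

class = fixed-axis compound train [5 meshes; 5 ratios multiply, 5 sense flips]
mesh 1 [90T→90T]: running ratio 1, sense −
mesh 2 [90T→29T]: running ratio 90/29, sense +
mesh 3 [57T→94T]: running ratio 2565/1363, sense −
mesh 4 [94T→48T]: running ratio 855/232, sense +
mesh 5 [19T→56T]: running ratio 16245/12992, sense −
ω_out/ω_in = -16245/12992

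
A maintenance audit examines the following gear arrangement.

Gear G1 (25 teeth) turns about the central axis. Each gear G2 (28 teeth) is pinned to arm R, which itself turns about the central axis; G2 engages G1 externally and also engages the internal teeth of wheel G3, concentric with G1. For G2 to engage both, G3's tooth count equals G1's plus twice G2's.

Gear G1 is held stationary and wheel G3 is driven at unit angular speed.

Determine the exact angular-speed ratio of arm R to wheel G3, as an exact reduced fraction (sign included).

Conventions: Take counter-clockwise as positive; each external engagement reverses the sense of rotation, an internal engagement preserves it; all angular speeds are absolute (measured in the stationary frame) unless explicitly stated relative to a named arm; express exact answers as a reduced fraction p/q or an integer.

81/106

planetary set (25T centre, 28T on arm, 81T internal) — Willis relation
ring teeth: 25 + 2·28 = 81
25(ω_sun−ω_arm) = −81(ω_ring−ω_arm),  ω_sun = 0, ω_ring = 1
25(0−ω_arm) = −81(1−ω_arm)  ⇒  106·ω_arm = 81  ⇒  ω_arm = 81/106
ω_out/ω_in = 81/106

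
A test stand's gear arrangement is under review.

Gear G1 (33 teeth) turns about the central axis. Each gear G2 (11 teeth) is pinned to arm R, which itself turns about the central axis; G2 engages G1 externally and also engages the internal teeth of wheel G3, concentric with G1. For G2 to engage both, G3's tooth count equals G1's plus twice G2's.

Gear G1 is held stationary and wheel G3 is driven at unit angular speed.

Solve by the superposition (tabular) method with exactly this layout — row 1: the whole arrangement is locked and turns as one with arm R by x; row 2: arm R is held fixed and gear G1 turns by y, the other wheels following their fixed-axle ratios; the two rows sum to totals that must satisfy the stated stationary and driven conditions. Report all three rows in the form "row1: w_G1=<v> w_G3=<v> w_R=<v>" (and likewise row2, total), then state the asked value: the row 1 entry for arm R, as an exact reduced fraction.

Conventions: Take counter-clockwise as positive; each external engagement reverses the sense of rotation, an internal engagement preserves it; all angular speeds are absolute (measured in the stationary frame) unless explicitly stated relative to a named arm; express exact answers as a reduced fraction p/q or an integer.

row1: w_G1=5/8 w_G3=5/8 w_R=5/8
row2: w_G1=-5/8 w_G3=3/8 w_R=0
total: w_G1=0 w_G3=1 w_R=5/8
asked value: 5/8

planetary set (33T centre, 11T on arm, 55T internal) — Willis relation
row 1 — lock + rotate with arm: ω_sun = ω_ring = ω_arm = x
superposition row 2 [arm held]: sun y, ring −(33/55)·y, arm 0
boundary: total ω_sun = x + y = 0 and total ω_ring = x − (33/55)·y = 1  ⇒  y = -5/8, x = 5/8
row 2 ring = −(33/55)·(-5/8) = 3/8
totals (row 1 + row 2): sun 5/8 + (-5/8) = 0, ring 5/8 + 3/8 = 1, arm 5/8 + 0 = 5/8
asked cell (row1, arm) = 5/8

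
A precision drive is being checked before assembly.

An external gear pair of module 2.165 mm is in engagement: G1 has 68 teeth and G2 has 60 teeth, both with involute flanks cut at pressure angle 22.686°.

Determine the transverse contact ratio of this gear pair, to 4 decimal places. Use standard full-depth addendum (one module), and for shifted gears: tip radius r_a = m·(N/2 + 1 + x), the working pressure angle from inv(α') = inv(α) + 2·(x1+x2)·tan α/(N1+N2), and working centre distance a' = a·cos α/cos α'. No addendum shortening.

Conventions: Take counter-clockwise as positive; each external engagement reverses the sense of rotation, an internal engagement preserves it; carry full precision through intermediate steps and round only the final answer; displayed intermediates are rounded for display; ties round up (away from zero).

1.6556

topology: single-mesh involute geometry — m = 2.165, 68T/60T pair
base radii: r_b1 = 67.914968, r_b2 = 59.924972
tip radii: r_a1 = 75.775000, r_a2 = 67.115000
no profile shift: α' = α, a' = a
action lengths: √(r_a1²−r_b1²) = 33.606663, √(r_a2²−r_b2²) = 30.222856
base pitch p_b = π·m·cos α = 6.275328
CR = (33.606663 + 30.222856 − 138.560000·sin 22.68600°)/6.275328 = 1.655629
contact ratio ≈ 1.6556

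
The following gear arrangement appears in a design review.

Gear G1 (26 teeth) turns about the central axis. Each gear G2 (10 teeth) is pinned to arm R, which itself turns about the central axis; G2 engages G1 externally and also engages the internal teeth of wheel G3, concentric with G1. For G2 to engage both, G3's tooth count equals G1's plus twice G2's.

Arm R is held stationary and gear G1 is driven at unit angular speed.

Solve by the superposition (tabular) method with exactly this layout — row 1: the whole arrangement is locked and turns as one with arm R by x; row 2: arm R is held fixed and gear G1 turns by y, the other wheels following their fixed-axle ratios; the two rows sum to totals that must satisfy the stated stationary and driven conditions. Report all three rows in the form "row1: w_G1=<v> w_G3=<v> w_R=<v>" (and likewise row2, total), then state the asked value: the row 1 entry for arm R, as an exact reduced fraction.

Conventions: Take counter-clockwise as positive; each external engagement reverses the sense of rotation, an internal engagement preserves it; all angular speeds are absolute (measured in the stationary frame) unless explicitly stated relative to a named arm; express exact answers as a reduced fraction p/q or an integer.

row1: w_G1=0 w_G3=0 w_R=0
row2: w_G1=1 w_G3=-13/23 w_R=0
total: w_G1=1 w_G3=-13/23 w_R=0
asked value: 0

planetary set (26T centre, 10T on arm, 46T internal) — Willis relation
row 1 (train locked, turned with arm): all members turn x
row 2 (arm held, sun turns y): ω_ring = −(26/46)·y, ω_arm = 0
boundary: total ω_arm = x = 0 and total ω_sun = x + y = 1  ⇒  y = 1, x = 0
row 2 ring = −(26/46)·1 = -13/23
totals (row 1 + row 2): sun 0 + 1 = 1, ring 0 + (-13/23) = -13/23, arm 0 + 0 = 0
asked cell (row1, arm) = 0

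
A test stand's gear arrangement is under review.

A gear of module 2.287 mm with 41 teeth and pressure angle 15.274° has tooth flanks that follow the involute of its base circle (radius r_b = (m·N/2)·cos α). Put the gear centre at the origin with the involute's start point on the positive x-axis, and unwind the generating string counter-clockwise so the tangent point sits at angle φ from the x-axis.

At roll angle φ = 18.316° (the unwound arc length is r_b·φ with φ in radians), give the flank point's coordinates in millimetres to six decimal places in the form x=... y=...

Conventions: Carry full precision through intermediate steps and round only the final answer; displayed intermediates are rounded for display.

x=47.479668 y=0.487484

class = single-mesh tooth geometry [base-circle involute, m = 2.287, 41T]
pitch radius r_p = m·N/2 = 2.287·41/2 = 46.883500
base radius r_b = r_p·cos α = 46.883500·cos 15.274° = 45.227437
roll angle φ = 18.316° = 0.31967451 rad
x = r_b·(cos φ + φ·sin φ) = 47.479668
y = r_b·(sin φ − φ·cos φ) = 0.487484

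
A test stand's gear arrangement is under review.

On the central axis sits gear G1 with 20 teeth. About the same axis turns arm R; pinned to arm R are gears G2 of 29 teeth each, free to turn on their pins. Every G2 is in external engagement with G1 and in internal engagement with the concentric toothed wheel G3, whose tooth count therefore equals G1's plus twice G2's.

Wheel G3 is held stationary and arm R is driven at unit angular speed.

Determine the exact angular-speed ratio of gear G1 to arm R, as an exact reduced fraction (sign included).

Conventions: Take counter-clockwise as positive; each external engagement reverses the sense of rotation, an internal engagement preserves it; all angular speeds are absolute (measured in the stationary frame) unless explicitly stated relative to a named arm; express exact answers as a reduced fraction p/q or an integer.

49/10

topology: planetary set — G1 20T / G2 29T / G3 78T, arm = carrier (Willis)
ring teeth: 20 + 2·29 = 78
20(ω_sun−ω_arm) = −78(ω_ring−ω_arm),  ω_ring = 0, ω_arm = 1
ω_sun = 1 − (78/20)(0−1) = 49/10
ω_out/ω_in = 49/10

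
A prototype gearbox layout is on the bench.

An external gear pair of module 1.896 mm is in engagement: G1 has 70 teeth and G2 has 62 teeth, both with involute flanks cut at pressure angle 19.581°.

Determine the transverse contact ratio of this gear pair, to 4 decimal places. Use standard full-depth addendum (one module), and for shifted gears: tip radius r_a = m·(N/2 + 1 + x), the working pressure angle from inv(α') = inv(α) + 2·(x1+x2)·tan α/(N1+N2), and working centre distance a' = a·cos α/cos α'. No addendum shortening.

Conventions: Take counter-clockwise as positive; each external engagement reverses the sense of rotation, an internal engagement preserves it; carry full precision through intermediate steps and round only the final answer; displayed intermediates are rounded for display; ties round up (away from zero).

topology: single-mesh involute geometry — m = 1.896, 70T/62T pair
base radii: r_b1 = 62.522311, r_b2 = 55.376904
tip radii: r_a1 = 68.256000, r_a2 = 60.672000
no profile shift: α' = α, a' = a
action lengths: √(r_a1²−r_b1²) = 27.383246, √(r_a2²−r_b2²) = 24.788910
base pitch p_b = π·m·cos α = 5.611990
CR = (27.383246 + 24.788910 − 125.136000·sin 19.58100°)/5.611990 = 1.823628
contact ratio ≈ 1.8236

1.8236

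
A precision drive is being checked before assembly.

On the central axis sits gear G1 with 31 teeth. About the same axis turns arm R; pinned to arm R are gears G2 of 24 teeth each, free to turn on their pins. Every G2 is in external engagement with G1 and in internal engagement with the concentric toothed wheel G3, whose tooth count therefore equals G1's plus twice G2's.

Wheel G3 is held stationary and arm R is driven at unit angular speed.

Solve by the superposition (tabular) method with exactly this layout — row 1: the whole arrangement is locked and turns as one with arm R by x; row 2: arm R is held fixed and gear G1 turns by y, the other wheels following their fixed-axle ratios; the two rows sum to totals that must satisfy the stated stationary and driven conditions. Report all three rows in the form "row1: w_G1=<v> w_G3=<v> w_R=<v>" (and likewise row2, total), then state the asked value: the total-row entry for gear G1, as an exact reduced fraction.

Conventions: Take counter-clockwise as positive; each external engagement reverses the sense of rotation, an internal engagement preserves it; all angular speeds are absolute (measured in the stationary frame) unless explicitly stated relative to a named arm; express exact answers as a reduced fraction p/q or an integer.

topology: planetary set — G1 31T / G2 24T / G3 79T, arm = carrier (Willis)
superposition row 1 [locked train]: every member turns x
row 2 (arm held, sun turns y): ω_ring = −(31/79)·y, ω_arm = 0
boundary: total ω_ring = x − (31/79)·y = 0 and total ω_arm = x = 1  ⇒  y = 79/31, x = 1
row 2 ring = −(31/79)·79/31 = -1
totals (row 1 + row 2): sun 1 + 79/31 = 110/31, ring 1 + (-1) = 0, arm 1 + 0 = 1
asked cell (total, sun) = 110/31

row1: w_G1=1 w_G3=1 w_R=1
row2: w_G1=79/31 w_G3=-1 w_R=0
total: w_G1=110/31 w_G3=0 w_R=1
asked value: 110/31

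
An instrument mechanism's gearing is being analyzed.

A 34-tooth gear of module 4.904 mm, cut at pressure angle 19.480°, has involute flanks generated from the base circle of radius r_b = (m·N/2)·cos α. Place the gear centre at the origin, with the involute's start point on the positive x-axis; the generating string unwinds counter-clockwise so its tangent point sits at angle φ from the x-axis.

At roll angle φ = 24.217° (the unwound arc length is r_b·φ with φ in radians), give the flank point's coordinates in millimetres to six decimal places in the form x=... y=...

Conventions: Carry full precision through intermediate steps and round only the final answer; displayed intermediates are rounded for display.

recognized (one wheel, involute flank): single-mesh tooth geometry, m = 4.904, N = 34
pitch radius r_p = m·N/2 = 4.904·34/2 = 83.368000
base radius r_b = r_p·cos α = 83.368000·cos 19.480° = 78.595845
roll angle φ = 24.217° = 0.42266638 rad
x = r_b·(cos φ + φ·sin φ) = 85.305849
y = r_b·(sin φ − φ·cos φ) = 1.943090

x=85.305849 y=1.943090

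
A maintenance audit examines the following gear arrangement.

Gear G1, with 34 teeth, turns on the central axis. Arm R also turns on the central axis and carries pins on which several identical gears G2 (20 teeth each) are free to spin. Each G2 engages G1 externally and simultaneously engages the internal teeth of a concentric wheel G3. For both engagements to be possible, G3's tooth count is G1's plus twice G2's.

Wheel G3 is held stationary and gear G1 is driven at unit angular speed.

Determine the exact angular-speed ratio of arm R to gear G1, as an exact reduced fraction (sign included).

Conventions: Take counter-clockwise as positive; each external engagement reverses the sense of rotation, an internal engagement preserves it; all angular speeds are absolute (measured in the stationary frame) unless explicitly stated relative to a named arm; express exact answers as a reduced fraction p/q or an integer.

topology: planetary set — G1 34T / G2 20T / G3 74T, arm = carrier (Willis)
ring teeth: 34 + 2·20 = 74
34(ω_sun−ω_arm) = −74(ω_ring−ω_arm),  ω_ring = 0, ω_sun = 1
34(1−ω_arm) = −74(0−ω_arm)  ⇒  108·ω_arm = 34  ⇒  ω_arm = 17/54
ω_out/ω_in = 17/54

17/54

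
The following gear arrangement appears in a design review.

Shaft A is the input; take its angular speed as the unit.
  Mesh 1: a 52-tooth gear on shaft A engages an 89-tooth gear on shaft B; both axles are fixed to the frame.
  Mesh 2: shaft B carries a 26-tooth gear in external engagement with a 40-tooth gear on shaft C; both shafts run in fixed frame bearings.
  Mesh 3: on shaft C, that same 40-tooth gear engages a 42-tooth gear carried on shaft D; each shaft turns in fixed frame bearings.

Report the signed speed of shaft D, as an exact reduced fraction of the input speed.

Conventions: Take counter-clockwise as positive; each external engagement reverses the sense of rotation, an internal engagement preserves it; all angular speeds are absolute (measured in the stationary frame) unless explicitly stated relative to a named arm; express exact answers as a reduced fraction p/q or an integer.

3-mesh fixed-axis compound train (all bearings frame-fixed)
mesh 1 [52T→89T]: |ω|/ω_in = 1×52/89 = 52/89, sense flips to −
mesh 2 [26T→40T]: |ω|/ω_in = (52/89)×26/40 = 169/445, sense flips to +
mesh 3 [40T→42T]: |ω|/ω_in = (169/445)×40/42 = 676/1869, sense flips to −
signed output speed (× input speed) = -676/1869

-676/1869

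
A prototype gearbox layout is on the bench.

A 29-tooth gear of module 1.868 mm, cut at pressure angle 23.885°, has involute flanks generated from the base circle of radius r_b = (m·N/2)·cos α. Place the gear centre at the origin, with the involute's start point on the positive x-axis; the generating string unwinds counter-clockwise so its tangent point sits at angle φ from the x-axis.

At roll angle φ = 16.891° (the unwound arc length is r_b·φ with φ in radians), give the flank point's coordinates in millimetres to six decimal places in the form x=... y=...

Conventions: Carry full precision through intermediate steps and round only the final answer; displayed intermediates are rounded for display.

x=25.819295 y=0.209681

recognized (one wheel, involute flank): single-mesh tooth geometry, m = 1.868, N = 29
pitch radius r_p = m·N/2 = 1.868·29/2 = 27.086000
base radius r_b = r_p·cos α = 27.086000·cos 23.885° = 24.766355
roll angle φ = 16.891° = 0.29480356 rad
x = r_b·(cos φ + φ·sin φ) = 25.819295
y = r_b·(sin φ − φ·cos φ) = 0.209681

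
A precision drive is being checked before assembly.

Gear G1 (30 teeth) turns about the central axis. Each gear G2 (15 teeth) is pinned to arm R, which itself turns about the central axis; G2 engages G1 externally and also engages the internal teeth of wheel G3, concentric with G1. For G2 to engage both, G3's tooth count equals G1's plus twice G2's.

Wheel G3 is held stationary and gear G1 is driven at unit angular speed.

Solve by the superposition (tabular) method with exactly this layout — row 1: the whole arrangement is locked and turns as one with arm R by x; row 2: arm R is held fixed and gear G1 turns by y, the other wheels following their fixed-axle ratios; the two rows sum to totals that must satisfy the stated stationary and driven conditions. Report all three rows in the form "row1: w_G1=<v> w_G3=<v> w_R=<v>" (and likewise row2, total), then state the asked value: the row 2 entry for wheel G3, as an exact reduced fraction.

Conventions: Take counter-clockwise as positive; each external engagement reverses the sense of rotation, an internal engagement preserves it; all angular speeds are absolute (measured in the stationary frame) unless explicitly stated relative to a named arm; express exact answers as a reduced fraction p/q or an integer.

row1: w_G1=1/3 w_G3=1/3 w_R=1/3
row2: w_G1=2/3 w_G3=-1/3 w_R=0
total: w_G1=1 w_G3=0 w_R=1/3
asked value: -1/3

topology: planetary set — G1 30T / G2 15T / G3 60T, arm = carrier (Willis)
row 1: whole set turns with the arm by x
row 2 — arm fixed, fixed-axis ratios: sun y, ring −(30/60)·y, arm 0
boundary: total ω_ring = x − (30/60)·y = 0 and total ω_sun = x + y = 1  ⇒  y = 2/3, x = 1/3
row 2 ring = −(30/60)·2/3 = -1/3
totals (row 1 + row 2): sun 1/3 + 2/3 = 1, ring 1/3 + (-1/3) = 0, arm 1/3 + 0 = 1/3
asked cell (row2, ring) = -1/3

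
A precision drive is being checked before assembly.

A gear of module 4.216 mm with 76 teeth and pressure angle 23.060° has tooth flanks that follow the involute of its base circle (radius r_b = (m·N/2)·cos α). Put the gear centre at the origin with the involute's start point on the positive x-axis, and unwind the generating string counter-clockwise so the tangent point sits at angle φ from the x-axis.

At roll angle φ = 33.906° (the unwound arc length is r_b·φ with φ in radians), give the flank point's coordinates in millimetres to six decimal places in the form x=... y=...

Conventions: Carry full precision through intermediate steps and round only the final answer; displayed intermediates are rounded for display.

recognized (one wheel, involute flank): single-mesh tooth geometry, m = 4.216, N = 76
pitch radius r_p = m·N/2 = 4.216·76/2 = 160.208000
base radius r_b = r_p·cos α = 160.208000·cos 23.060° = 147.406608
roll angle φ = 33.906° = 0.59177134 rad
x = r_b·(cos φ + φ·sin φ) = 171.000934
y = r_b·(sin φ − φ·cos φ) = 9.830416

x=171.000934 y=9.830416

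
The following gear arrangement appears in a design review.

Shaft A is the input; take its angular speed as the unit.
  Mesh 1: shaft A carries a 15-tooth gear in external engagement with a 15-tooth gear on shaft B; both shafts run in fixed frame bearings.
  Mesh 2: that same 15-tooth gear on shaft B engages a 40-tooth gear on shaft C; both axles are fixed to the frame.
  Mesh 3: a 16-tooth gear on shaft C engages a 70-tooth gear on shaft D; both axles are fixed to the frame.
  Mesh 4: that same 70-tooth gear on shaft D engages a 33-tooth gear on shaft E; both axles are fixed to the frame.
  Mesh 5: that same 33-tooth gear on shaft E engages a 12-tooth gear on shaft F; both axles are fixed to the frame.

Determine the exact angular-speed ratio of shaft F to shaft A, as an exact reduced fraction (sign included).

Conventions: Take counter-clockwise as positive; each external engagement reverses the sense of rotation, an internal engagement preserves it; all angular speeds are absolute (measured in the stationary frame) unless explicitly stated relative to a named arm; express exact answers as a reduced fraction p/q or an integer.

-1/2

class = fixed-axis compound train [5 meshes; 5 ratios multiply, 5 sense flips]
mesh 1 [15T→15T]: running ratio 1, sense −
mesh 2 [15T→40T]: running ratio 3/8, sense +
mesh 3 [16T→70T]: running ratio 3/35, sense −
mesh 4 [70T→33T]: running ratio 2/11, sense +
mesh 5 [33T→12T]: running ratio 1/2, sense −
ω_out/ω_in = -1/2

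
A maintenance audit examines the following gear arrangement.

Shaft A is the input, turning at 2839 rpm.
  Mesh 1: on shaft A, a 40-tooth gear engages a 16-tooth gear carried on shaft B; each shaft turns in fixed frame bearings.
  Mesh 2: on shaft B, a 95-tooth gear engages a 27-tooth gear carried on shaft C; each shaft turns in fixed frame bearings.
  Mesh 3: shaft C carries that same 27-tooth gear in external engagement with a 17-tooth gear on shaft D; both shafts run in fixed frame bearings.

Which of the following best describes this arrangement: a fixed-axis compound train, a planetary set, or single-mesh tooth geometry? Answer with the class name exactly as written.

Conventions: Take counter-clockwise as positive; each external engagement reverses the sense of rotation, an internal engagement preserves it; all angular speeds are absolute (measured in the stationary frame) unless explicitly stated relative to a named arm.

fixed-axis compound train

class = fixed-axis compound train [3 meshes; 3 ratios multiply, 3 sense flips]
classification: fixed-axis compound train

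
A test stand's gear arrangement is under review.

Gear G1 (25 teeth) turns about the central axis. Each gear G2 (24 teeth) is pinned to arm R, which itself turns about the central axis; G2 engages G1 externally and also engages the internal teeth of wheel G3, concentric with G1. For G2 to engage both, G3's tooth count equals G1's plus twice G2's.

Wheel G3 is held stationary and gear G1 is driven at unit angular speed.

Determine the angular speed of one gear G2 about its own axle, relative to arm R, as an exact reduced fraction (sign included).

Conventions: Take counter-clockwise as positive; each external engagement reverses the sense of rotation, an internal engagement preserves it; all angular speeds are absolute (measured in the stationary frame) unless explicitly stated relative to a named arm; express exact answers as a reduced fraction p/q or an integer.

-1825/2352

recognized (axles ride arm R): planetary set, 25/24/73 teeth
ring teeth: 25 + 2·24 = 73
25(ω_sun−ω_arm) = −73(ω_ring−ω_arm),  ω_ring = 0, ω_sun = 1
25(1−ω_arm) = −73(0−ω_arm)  ⇒  98·ω_arm = 25  ⇒  ω_arm = 25/98
sun–planet mesh: 25·(1−25/98) = −24·(ω_p−ω_arm)  ⇒  ω_p−ω_arm = -1825/2352
exact speed ratio = -1825/2352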